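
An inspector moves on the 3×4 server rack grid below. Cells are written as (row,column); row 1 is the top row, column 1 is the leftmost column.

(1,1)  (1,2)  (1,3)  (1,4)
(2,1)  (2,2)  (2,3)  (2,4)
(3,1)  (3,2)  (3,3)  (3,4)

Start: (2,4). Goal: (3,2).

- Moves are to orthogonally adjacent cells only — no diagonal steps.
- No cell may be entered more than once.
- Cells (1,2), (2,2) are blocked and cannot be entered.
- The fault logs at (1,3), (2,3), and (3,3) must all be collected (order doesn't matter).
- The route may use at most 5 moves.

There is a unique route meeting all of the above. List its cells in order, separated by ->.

Any route must reach (1,3), (2,3), and (3,3) and still end at (3,2) within 5 moves, so the order of the required stops is forced.
Route from (2,4): up 1 to (1,4), left 1 to (1,3), down 2 to (3,3), left 1 to (3,2) — 5 moves in all.
Check: all required cells visited; 5 ≤ 5 moves.

(2,4) -> (1,4) -> (1,3) -> (2,3) -> (3,3) -> (3,2)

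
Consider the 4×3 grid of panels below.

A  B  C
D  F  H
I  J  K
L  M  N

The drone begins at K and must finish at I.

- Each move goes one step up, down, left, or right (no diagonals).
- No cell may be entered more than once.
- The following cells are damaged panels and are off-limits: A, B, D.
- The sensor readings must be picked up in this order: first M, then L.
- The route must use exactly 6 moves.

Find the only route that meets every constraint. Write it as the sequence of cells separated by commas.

K, H, F, J, M, L, I

The waypoints must appear in the order M, L, with no cell reused.
Route from K: up 1 to H, left 1 to F, down 2 to M, left 1 to L, up 1 to I — 6 moves in all.
Check: order respected (M at step 4, L at step 5); 6 moves as required.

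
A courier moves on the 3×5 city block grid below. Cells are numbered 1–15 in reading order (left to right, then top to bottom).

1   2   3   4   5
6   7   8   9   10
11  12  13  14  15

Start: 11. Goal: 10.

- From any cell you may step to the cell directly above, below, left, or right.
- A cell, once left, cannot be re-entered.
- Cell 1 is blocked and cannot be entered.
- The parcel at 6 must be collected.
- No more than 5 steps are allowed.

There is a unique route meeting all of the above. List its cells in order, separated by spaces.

The budget equals the shortest possible length, so every move has to be on a shortest route through the required cells.
Route from 11: up 1 to 6, right 4 to 10 — 5 moves in all.
Check: all required cells visited; 5 ≤ 5 moves.

11 6 7 8 9 10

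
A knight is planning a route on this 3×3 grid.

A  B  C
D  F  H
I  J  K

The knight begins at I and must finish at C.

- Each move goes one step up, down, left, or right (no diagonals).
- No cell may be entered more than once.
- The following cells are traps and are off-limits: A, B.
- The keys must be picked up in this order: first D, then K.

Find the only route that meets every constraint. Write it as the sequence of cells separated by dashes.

I - D - F - J - K - H - C

The waypoints must appear in the order D, K, with no cell reused.
Route from I: up 1 to D, right 1 to F, down 1 to J, right 1 to K, up 2 to C — 6 moves in all.
Check: order respected (D at step 1, K at step 4).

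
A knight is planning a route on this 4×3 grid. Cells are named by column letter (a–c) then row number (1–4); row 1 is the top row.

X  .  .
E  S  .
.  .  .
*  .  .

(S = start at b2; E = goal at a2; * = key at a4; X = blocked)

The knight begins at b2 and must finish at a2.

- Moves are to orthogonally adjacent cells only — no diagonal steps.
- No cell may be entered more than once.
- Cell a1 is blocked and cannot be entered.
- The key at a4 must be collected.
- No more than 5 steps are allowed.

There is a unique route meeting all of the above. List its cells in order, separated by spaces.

The budget equals the shortest possible length, so every move has to be on a shortest route through the required cells.
Route from b2: 2× down (reaching b4), left to a4, 2× up (reaching a2) — 5 moves in all.
Check: all required cells visited; 5 ≤ 5 moves.

b2 b3 b4 a4 a3 a2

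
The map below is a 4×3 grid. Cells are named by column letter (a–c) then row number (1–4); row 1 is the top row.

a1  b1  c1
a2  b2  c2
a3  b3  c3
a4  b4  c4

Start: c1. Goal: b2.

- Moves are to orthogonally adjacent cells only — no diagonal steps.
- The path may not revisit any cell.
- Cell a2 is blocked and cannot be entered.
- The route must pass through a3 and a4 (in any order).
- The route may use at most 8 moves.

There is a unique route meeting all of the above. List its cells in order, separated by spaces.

c1 c2 c3 c4 b4 a4 a3 b3 b2

Any route must reach a3 and a4 and still end at b2 within 8 moves, so the order of the required stops is forced.
Route from c1: down 3 to c4, left 2 to a4, up 1 to a3, right 1 to b3, up 1 to b2 — 8 moves in all.
Check: all required cells visited; 8 ≤ 8 moves.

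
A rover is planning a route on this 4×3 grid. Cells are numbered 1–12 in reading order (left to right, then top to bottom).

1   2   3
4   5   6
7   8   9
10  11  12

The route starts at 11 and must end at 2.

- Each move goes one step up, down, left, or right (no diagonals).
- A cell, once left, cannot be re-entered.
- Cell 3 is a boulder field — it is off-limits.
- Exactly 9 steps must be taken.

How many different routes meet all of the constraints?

Need simple routes of exactly 9 moves from 11 to 2 (Manhattan distance 3, so 3 moves are spent on a detour and 3 undoing it).
Enumerating: 11 10 7 8 9 6 5 4 1 2 | 11 12 9 6 5 8 7 4 1 2.
That gives 2 routes.

2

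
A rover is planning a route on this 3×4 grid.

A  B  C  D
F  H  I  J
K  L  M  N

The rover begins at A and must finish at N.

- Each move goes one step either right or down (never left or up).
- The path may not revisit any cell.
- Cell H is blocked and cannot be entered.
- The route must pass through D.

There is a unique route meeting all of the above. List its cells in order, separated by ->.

A -> B -> C -> D -> J -> N

Moves only go right or down, so the column and row indices never decrease.
Route from A: 3× right (reaching D), 2× down (reaching N) — 5 moves in all.
Check: all required cells visited.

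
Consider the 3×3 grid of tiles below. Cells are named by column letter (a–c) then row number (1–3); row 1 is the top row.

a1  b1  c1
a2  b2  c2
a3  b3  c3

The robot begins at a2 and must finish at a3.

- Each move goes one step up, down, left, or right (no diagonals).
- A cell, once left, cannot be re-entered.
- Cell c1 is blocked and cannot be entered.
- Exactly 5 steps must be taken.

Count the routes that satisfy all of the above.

Need simple routes of exactly 5 moves from a2 to a3 (Manhattan distance 1, so 2 moves are spent on a detour and 2 undoing it).
Enumerating: a2 a1 b1 b2 b3 a3 | a2 b2 c2 c3 b3 a3.
That gives 2 routes.

2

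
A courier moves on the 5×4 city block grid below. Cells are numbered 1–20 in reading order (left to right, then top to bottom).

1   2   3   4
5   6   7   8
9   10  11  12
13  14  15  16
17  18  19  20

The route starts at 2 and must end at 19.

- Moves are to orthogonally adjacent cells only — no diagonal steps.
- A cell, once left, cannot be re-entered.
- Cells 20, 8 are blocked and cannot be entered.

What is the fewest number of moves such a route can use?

The Manhattan distance from 2 to 19 is |1−5| + |2−3| = 5, so at least 5 moves are needed.
A route of 5 moves achieves this: 2 → 6 → 10 → 14 → 18 → 19.
Since 5 matches the lower bound, it is optimal.

5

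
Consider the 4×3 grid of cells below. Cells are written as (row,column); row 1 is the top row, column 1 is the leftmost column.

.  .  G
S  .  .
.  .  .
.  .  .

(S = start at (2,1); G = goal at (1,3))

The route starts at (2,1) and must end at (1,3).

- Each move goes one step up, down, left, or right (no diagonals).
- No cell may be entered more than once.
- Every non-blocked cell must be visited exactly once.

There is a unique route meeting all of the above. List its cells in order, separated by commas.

Need to visit all 12 open cells exactly once, starting at (2,1) and ending at (1,3).
Cell (4,1) has only two open neighbours ((3,1) and (4,2)), so the path must pass straight through it: one of those is the cell it's entered from and the other is where it exits.
Route from (2,1): up 1 to (1,1), right 1 to (1,2), down 2 to (3,2), left 1 to (3,1), down 1 to (4,1), right 2 to (4,3), up 3 to (1,3) — 11 moves in all.
Check: all 12 open cells covered.

(2,1), (1,1), (1,2), (2,2), (3,2), (3,1), (4,1), (4,2), (4,3), (3,3), (2,3), (1,3)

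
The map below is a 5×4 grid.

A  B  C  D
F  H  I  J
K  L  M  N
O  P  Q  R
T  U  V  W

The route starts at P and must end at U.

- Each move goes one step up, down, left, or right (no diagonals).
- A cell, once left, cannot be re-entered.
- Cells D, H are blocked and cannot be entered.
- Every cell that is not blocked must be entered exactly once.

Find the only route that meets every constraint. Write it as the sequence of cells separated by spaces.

P L M Q V W R N J I C B A F K O T U

Need to visit all 18 open cells exactly once, starting at P and ending at U.
Cell J has only two open neighbours (N and I), so the path must pass straight through it: one of those is the cell it's entered from and the other is where it exits.
Route from P: up to L, right to M, 2× down (reaching V), right to W, 3× up (reaching J), left to I, up to C, 2× left (reaching A), 4× down (reaching T), right to U — 17 moves in all.
Check: all 18 open cells covered.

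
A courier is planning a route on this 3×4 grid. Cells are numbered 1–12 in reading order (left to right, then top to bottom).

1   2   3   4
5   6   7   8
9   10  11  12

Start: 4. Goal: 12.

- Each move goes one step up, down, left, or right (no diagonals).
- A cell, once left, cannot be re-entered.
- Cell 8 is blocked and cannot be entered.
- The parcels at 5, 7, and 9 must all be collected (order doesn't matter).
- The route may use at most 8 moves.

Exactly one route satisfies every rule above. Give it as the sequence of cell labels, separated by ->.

The 8-move cap with required stops at 5, 7, 9 leaves no slack for detours.
Route from 4: left to 3, down to 7, 2× left (reaching 5), down to 9, 3× right (reaching 12) — 8 moves in all.
Check: all required cells visited; 8 ≤ 8 moves.

4 -> 3 -> 7 -> 6 -> 5 -> 9 -> 10 -> 11 -> 12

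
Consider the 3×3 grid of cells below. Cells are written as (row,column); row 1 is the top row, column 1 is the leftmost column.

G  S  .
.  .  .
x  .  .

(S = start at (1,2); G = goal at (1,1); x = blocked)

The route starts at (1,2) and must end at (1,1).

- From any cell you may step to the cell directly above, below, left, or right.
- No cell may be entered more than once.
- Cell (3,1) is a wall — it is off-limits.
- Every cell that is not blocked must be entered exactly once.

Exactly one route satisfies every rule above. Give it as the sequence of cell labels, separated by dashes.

Need to visit all 8 open cells exactly once, starting at (1,2) and ending at (1,1).
Cell (3,2) has only two open neighbours ((2,2) and (3,3)), so the path must pass straight through it: one of those is the cell it's entered from and the other is where it exits.
Route from (1,2): right to (1,3), 2× down (reaching (3,3)), left to (3,2), up to (2,2), left to (2,1), up to (1,1) — 7 moves in all.
Check: all 8 open cells covered.

(1,2) - (1,3) - (2,3) - (3,3) - (3,2) - (2,2) - (2,1) - (1,1)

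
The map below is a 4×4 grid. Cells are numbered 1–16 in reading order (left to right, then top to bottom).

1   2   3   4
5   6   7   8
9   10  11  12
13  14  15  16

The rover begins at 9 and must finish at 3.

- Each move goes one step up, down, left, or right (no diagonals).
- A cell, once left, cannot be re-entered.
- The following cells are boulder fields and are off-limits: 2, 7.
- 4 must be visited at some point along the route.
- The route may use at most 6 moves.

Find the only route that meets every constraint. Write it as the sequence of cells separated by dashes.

9 - 10 - 11 - 12 - 8 - 4 - 3

The 6-move cap with required stops at 4 leaves no slack for detours.
Route from 9: 3× right (reaching 12), 2× up (reaching 4), left to 3 — 6 moves in all.
Check: all required cells visited; 6 ≤ 6 moves.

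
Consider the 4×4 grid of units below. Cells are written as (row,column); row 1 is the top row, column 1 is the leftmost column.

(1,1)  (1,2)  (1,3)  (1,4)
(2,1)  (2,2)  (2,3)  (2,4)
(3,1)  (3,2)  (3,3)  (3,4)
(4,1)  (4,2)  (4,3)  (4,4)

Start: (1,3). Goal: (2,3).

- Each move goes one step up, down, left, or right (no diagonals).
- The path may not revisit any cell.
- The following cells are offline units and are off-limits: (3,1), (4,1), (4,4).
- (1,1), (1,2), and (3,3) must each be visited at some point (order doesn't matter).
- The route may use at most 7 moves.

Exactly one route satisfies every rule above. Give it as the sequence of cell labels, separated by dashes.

(1,3) - (1,2) - (1,1) - (2,1) - (2,2) - (3,2) - (3,3) - (2,3)

The 7-move cap with required stops at (1,1), (1,2), (3,3) leaves no slack for detours.
Route from (1,3): left 2 to (1,1), down 1 to (2,1), right 1 to (2,2), down 1 to (3,2), right 1 to (3,3), up 1 to (2,3) — 7 moves in all.
Check: all required cells visited; 7 ≤ 7 moves.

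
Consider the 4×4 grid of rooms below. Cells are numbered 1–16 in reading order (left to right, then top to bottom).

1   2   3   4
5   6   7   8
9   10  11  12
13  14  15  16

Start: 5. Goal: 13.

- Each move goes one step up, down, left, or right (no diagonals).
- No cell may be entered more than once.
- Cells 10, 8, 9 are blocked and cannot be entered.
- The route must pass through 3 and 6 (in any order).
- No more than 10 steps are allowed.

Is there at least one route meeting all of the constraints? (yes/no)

One route that works: 5 → 6 → 2 → 3 → 7 → 11 → 15 → 14 → 13.

yes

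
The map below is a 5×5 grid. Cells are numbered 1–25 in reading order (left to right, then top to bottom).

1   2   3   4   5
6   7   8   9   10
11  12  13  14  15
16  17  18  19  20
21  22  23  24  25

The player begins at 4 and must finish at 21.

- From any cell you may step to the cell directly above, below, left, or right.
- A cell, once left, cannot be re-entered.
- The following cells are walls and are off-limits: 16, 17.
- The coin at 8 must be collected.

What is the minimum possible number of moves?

Any route passes through 8 somewhere between 4 and 21. Summing Manhattan distances along the two legs (4 → 8 → 21) gives a lower bound of 2 + 5 = 7 moves.
A route of 7 moves achieves this: 4 → 9 → 8 → 13 → 18 → 23 → 22 → 21.
Since 7 matches the lower bound, it is optimal.

7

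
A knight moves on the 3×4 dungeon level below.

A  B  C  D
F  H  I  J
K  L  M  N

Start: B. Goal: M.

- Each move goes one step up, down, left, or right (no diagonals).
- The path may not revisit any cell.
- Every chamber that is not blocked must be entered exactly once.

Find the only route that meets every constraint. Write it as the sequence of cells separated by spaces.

Need to visit all 12 open cells exactly once, starting at B and ending at M.
Cell N has only two open neighbours (J and M), so the path must pass straight through it: one of those is the cell it's entered from and the other is where it exits.
Route from B: left to A, 2× down (reaching K), right to L, up to H, right to I, up to C, right to D, 2× down (reaching N), left to M — 11 moves in all.
Check: all 12 open cells covered.

B A F K L H I C D J N M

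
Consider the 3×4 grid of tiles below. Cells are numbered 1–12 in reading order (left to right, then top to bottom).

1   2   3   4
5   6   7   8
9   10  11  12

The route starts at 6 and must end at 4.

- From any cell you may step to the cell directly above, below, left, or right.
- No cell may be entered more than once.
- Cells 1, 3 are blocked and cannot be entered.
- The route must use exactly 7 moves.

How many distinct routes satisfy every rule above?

2

Need simple routes of exactly 7 moves from 6 to 4 (Manhattan distance 3, so 2 moves are spent on a detour and 2 undoing it).
Enumerating: 6 5 9 10 11 7 8 4 | 6 5 9 10 11 12 8 4.
That gives 2 routes.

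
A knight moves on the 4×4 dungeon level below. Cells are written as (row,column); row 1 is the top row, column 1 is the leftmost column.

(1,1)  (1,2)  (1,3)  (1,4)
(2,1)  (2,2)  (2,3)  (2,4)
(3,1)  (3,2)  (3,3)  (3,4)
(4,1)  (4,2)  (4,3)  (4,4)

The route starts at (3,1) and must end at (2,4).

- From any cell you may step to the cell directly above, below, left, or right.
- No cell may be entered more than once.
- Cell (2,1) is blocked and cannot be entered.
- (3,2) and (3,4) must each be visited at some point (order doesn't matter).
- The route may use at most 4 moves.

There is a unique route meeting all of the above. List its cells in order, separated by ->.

(3,1) -> (3,2) -> (3,3) -> (3,4) -> (2,4)

The budget equals the shortest possible length, so every move has to be on a shortest route through the required cells.
Route from (3,1): right 3 to (3,4), up 1 to (2,4) — 4 moves in all.
Check: all required cells visited; 4 ≤ 4 moves.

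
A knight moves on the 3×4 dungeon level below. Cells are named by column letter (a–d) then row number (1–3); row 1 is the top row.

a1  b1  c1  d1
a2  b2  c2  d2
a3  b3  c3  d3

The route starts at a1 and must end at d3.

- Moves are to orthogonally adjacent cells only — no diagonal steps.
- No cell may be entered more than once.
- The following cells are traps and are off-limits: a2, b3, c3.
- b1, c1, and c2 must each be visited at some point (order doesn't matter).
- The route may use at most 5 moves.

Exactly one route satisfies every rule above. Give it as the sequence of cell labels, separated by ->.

a1 -> b1 -> c1 -> c2 -> d2 -> d3

The budget equals the shortest possible length, so every move has to be on a shortest route through the required cells.
Route from a1: 2× right (reaching c1), down to c2, right to d2, down to d3 — 5 moves in all.
Check: all required cells visited; 5 ≤ 5 moves.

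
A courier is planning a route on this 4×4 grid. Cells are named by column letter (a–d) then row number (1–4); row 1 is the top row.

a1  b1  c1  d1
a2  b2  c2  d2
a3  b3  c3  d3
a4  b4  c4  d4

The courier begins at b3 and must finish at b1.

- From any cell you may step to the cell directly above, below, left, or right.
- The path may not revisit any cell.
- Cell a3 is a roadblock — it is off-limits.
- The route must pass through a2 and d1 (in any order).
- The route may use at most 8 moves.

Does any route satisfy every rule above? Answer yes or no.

Exhausting the options from b3, every branch either dead-ends against blocked cells, would have to re-enter a cell already used, runs past the 8-move limit, or reaches the goal with a constraint still unmet.

no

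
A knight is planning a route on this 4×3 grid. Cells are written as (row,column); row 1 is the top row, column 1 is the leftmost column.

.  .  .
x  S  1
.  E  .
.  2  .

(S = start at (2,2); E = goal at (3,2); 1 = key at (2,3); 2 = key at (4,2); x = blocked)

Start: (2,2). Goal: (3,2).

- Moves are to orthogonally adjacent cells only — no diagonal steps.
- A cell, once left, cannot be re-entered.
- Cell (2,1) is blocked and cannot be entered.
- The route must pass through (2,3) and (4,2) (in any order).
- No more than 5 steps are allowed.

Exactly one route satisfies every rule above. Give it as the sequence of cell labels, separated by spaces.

The 5-move cap with required stops at (2,3), (4,2) leaves no slack for detours.
Route from (2,2): right to (2,3), 2× down (reaching (4,3)), left to (4,2), up to (3,2) — 5 moves in all.
Check: all required cells visited; 5 ≤ 5 moves.

(2,2) (2,3) (3,3) (4,3) (4,2) (3,2)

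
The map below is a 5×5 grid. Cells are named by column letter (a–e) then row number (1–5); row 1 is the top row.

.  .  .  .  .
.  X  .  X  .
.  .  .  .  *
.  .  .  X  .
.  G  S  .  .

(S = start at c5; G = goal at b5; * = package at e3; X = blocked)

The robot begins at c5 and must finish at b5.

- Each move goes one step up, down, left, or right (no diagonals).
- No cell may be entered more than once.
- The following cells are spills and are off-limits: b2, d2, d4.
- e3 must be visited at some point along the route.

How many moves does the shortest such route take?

9

Any route passes through e3 somewhere between c5 and b5. Summing Manhattan distances along the two legs (c5 → e3 → b5) gives a lower bound of 4 + 5 = 9 moves.
A route of 9 moves achieves this: c5 → d5 → e5 → e4 → e3 → d3 → c3 → c4 → b4 → b5.
Since 9 matches the lower bound, it is optimal.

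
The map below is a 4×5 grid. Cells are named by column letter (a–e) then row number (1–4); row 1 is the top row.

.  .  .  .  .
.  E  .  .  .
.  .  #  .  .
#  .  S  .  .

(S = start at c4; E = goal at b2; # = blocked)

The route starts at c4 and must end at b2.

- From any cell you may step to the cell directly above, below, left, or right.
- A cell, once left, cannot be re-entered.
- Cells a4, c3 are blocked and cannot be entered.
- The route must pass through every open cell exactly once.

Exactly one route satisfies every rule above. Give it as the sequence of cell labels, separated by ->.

c4 -> b4 -> b3 -> a3 -> a2 -> a1 -> b1 -> c1 -> d1 -> e1 -> e2 -> e3 -> e4 -> d4 -> d3 -> d2 -> c2 -> b2

Need to visit all 18 open cells exactly once, starting at c4 and ending at b2.
Cell e4 has only two open neighbours (e3 and d4), so the path must pass straight through it: one of those is the cell it's entered from and the other is where it exits.
Route from c4: left 1 to b4, up 1 to b3, left 1 to a3, up 2 to a1, right 4 to e1, down 3 to e4, left 1 to d4, up 2 to d2, left 2 to b2 — 17 moves in all.
Check: all 18 open cells covered.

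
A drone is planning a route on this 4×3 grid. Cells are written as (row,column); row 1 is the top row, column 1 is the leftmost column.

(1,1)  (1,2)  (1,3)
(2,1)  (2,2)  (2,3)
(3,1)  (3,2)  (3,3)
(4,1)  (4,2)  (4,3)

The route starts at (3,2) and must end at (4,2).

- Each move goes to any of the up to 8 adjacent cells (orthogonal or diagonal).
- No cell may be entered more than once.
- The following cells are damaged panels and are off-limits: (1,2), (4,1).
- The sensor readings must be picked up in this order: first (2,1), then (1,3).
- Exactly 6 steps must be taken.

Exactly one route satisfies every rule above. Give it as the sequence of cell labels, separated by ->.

(3,2) -> (2,1) -> (2,2) -> (1,3) -> (2,3) -> (3,3) -> (4,2)

The waypoints must appear in the order (2,1), (1,3), with no cell reused.
Route from (3,2): up-left 1 to (2,1), right 1 to (2,2), up-right 1 to (1,3), down 2 to (3,3), down-left 1 to (4,2) — 6 moves in all.
Check: order respected ((2,1) at step 1, (1,3) at step 3); 6 moves as required.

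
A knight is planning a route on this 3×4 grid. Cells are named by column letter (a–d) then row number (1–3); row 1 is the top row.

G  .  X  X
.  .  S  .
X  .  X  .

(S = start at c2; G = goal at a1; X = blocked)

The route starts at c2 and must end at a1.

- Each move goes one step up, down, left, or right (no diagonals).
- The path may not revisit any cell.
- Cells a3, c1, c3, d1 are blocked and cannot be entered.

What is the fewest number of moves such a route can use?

The Manhattan distance from c2 to a1 is |2−1| + |3−1| = 3, so at least 3 moves are needed.
A route of 3 moves achieves this: c2 → b2 → b1 → a1.
Since 3 matches the lower bound, it is optimal.

3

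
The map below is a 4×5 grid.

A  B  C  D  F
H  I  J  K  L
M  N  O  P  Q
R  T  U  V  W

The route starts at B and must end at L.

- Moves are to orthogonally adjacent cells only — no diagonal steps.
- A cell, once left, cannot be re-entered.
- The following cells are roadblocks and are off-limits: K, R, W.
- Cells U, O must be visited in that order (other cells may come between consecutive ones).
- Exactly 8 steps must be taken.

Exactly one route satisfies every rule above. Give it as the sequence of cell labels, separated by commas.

The waypoints must appear in the order U, O, with no cell reused.
Route from B: 3× down (reaching T), right to U, up to O, 2× right (reaching Q), up to L — 8 moves in all.
Check: order respected (U at step 4, O at step 5); 8 moves as required.

B, I, N, T, U, O, P, Q, L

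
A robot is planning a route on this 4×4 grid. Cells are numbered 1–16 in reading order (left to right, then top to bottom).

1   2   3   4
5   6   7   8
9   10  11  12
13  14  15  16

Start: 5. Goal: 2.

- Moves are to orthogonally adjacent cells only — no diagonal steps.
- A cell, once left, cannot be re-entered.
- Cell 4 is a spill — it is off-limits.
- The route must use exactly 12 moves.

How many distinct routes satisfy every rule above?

Need simple routes of exactly 12 moves from 5 to 2 (Manhattan distance 2, so 5 moves are spent on a detour and 5 undoing it).
Enumerating: 5 9 13 14 10 11 15 16 12 8 7 3 2 | 5 9 13 14 10 11 15 16 12 8 7 6 2 | 5 9 13 14 15 16 12 8 7 11 10 6 2 | 5 9 13 14 15 16 12 11 10 6 7 3 2 | 5 6 10 9 13 14 15 11 12 8 7 3 2 | 5 6 10 9 13 14 15 16 12 8 7 3 2 | 5 6 10 9 13 14 15 16 12 11 7 3 2.
That gives 7 routes.

7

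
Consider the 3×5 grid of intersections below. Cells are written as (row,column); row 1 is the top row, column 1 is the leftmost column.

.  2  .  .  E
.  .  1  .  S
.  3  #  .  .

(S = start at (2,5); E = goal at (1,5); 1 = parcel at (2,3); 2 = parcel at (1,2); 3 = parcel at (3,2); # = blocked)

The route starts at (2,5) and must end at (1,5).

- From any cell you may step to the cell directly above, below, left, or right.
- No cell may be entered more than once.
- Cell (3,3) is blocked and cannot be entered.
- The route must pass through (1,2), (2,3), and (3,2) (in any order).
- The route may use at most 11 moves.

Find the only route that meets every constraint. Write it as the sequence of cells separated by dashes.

(2,5) - (2,4) - (2,3) - (2,2) - (3,2) - (3,1) - (2,1) - (1,1) - (1,2) - (1,3) - (1,4) - (1,5)

Any route must reach (1,2), (2,3), and (3,2) and still end at (1,5) within 11 moves, so the order of the required stops is forced.
Route from (2,5): left 3 to (2,2), down 1 to (3,2), left 1 to (3,1), up 2 to (1,1), right 4 to (1,5) — 11 moves in all.
Check: all required cells visited; 11 ≤ 11 moves.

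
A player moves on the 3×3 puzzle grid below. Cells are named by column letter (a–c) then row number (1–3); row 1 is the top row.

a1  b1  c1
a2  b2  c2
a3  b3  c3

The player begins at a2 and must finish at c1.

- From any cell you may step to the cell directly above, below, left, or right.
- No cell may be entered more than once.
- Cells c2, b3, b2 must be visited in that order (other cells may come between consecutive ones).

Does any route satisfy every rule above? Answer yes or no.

Ignoring the required order, 4 revisit-free routes from a2 to c1 pass through all of c2, b3, and b2; the waypoint orders that occur are b2 → b3 → c2 (2); b3 → b2 → c2 (1); b3 → c2 → b2 (1) — never c2 → b3 → b2.

no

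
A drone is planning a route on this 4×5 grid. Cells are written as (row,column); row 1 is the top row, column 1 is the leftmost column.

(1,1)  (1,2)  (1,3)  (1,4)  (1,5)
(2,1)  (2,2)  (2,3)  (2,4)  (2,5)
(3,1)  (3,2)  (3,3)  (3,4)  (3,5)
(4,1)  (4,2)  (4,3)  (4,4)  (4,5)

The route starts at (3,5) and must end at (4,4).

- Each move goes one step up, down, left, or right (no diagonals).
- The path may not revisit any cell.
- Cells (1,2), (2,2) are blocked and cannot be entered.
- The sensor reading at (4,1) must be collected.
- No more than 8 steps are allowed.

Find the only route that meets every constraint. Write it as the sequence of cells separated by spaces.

(3,5) (3,4) (3,3) (3,2) (3,1) (4,1) (4,2) (4,3) (4,4)

Any route must reach (4,1) and still end at (4,4) within 8 moves, so the order of the required stops is forced.
Route from (3,5): 4× left (reaching (3,1)), down to (4,1), 3× right (reaching (4,4)) — 8 moves in all.
Check: all required cells visited; 8 ≤ 8 moves.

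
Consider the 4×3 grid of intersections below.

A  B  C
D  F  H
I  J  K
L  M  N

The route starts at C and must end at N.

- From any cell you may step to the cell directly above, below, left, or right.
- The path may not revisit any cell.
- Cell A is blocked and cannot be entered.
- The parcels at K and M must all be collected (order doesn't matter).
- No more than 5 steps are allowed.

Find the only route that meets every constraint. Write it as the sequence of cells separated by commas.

C, H, K, J, M, N

The budget equals the shortest possible length, so every move has to be on a shortest route through the required cells.
Route from C: 2× down (reaching K), left to J, down to M, right to N — 5 moves in all.
Check: all required cells visited; 5 ≤ 5 moves.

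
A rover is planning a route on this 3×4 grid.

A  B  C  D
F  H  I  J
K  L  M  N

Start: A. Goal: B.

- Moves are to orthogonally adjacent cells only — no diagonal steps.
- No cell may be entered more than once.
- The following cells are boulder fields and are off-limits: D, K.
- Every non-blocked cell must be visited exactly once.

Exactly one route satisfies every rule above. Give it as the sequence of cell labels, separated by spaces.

A F H L M N J I C B

Need to visit all 10 open cells exactly once, starting at A and ending at B.
Route from A: down 1 to F, right 1 to H, down 1 to L, right 2 to N, up 1 to J, left 1 to I, up 1 to C, left 1 to B — 9 moves in all.
Check: all 10 open cells covered.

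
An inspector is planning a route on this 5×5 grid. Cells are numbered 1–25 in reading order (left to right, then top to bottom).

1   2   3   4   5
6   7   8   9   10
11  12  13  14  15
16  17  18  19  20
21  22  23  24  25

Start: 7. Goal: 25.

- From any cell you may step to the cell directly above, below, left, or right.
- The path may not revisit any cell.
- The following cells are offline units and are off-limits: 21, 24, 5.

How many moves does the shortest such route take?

6

The Manhattan distance from 7 to 25 is |2−5| + |2−5| = 6, so at least 6 moves are needed.
A route of 6 moves achieves this: 7 → 12 → 17 → 18 → 19 → 20 → 25.
Since 6 matches the lower bound, it is optimal.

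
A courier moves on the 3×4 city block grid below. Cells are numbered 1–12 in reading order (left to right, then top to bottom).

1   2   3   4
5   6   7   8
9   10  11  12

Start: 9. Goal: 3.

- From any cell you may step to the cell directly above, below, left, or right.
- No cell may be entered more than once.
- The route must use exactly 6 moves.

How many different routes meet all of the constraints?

Need simple routes of exactly 6 moves from 9 to 3 (Manhattan distance 4, so 1 moves are spent on a detour and 1 undoing it).
Branch systematically from the start, pruning whenever the remaining move budget drops below the Manhattan distance to 3 or differs from it in parity. Grouping the completions by first move — via 5: 3; via 10: 6 — and summing: 3 + 6 = 9.
That gives 9 routes.

9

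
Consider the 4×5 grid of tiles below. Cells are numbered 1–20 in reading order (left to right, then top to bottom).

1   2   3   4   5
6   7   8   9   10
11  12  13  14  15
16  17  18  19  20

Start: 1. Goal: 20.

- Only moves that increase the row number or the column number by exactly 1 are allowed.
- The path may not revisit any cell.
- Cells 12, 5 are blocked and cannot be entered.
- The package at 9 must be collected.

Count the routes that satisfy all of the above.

12

A right/down-only route from 1 to 20 makes exactly 3 down-moves and 4 right-moves in some order.
With no other constraints that would be C(7,3) = 35 routes.
Split at 9 and multiply the segment counts (each segment already excludes blocked cells): 1→9: 4; 9→20: 3; product = 12.
That gives 12 routes.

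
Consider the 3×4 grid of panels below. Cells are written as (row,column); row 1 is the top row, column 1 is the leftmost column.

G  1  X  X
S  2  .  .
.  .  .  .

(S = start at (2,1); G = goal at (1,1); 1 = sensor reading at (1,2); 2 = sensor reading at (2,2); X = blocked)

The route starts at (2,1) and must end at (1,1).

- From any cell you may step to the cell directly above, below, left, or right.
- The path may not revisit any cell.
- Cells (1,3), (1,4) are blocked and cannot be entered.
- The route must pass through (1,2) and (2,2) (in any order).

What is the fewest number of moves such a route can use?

3

Any route passes through (1,2) and (2,2) in some order between (2,1) and (1,1). Summing Manhattan distances along each leg and taking the cheapest ordering ((2,1) → (2,2) → (1,2) → (1,1)) gives a lower bound of 1 + 1 + 1 = 3 moves.
A route of 3 moves achieves this: (2,1) → (2,2) → (1,2) → (1,1).
Since 3 matches the lower bound, it is optimal.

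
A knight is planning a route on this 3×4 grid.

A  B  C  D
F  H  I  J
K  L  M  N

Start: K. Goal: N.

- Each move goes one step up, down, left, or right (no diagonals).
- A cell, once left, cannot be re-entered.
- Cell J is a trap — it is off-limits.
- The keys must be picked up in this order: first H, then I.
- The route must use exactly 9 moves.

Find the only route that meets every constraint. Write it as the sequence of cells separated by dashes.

The waypoints must appear in the order H, I, with no cell reused.
Route from K: right 1 to L, up 1 to H, left 1 to F, up 1 to A, right 2 to C, down 2 to M, right 1 to N — 9 moves in all.
Check: order respected (H at step 2, I at step 7); 9 moves as required.

K - L - H - F - A - B - C - I - M - N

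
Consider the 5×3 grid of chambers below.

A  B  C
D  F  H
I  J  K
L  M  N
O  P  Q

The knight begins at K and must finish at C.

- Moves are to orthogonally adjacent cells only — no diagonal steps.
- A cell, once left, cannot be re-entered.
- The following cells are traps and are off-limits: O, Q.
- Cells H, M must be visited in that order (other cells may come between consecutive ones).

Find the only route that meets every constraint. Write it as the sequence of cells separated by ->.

K -> H -> F -> J -> M -> L -> I -> D -> A -> B -> C

The waypoints must appear in the order H, M, with no cell reused.
Route from K: up 1 to H, left 1 to F, down 2 to M, left 1 to L, up 3 to A, right 2 to C — 10 moves in all.
Check: order respected (H at step 1, M at step 4).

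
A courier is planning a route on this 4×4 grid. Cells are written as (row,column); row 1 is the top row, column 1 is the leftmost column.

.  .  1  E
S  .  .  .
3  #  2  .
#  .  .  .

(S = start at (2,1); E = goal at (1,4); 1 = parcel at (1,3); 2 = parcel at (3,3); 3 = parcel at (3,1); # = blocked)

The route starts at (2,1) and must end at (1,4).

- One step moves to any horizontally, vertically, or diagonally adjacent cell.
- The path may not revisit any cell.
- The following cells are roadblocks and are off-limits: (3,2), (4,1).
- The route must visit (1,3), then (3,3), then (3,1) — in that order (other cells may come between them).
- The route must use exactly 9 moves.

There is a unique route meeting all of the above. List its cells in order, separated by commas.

The waypoints must appear in the order (1,3), (3,3), (3,1), with no cell reused.
Route from (2,1): up-right to (1,2), right to (1,3), down-right to (2,4), 2× down-left (reaching (4,2)), up-left to (3,1), up-right to (2,2), right to (2,3), up-right to (1,4) — 9 moves in all.
Check: order respected (1 at step 2, 2 at step 4, 3 at step 6); 9 moves as required.

(2,1), (1,2), (1,3), (2,4), (3,3), (4,2), (3,1), (2,2), (2,3), (1,4)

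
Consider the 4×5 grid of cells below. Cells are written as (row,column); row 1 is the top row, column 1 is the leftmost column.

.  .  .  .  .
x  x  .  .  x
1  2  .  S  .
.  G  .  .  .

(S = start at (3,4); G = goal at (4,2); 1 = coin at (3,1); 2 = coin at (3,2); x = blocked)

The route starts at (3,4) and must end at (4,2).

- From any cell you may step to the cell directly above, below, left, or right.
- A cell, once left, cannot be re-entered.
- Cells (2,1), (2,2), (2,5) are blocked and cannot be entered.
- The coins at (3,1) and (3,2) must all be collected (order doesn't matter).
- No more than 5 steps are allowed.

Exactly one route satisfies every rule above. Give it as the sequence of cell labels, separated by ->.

(3,4) -> (3,3) -> (3,2) -> (3,1) -> (4,1) -> (4,2)

The budget equals the shortest possible length, so every move has to be on a shortest route through the required cells.
Route from (3,4): 3× left (reaching (3,1)), down to (4,1), right to (4,2) — 5 moves in all.
Check: all required cells visited; 5 ≤ 5 moves.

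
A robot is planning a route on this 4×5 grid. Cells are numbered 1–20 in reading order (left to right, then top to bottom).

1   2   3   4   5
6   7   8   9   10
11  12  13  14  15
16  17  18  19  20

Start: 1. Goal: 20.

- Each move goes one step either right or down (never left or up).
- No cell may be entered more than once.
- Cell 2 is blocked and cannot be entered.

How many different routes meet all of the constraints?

15

A right/down-only route from 1 to 20 makes exactly 3 down-moves and 4 right-moves in some order.
With no other constraints that would be C(7,3) = 35 routes.
Subtract routes through each blocked cell (inclusion–exclusion for overlaps): − through 2: 20 → 15.
That gives 15 routes.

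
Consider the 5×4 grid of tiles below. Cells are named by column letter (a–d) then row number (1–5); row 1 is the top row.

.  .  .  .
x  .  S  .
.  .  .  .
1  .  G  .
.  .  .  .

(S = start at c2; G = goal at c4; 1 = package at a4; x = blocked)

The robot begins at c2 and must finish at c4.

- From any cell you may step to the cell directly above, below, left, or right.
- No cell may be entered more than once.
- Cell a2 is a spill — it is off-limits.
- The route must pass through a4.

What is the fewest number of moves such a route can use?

Any route passes through a4 somewhere between c2 and c4. Summing Manhattan distances along the two legs (c2 → a4 → c4) gives a lower bound of 4 + 2 = 6 moves.
A route of 6 moves achieves this: c2 → c3 → b3 → a3 → a4 → b4 → c4.
Since 6 matches the lower bound, it is optimal.

6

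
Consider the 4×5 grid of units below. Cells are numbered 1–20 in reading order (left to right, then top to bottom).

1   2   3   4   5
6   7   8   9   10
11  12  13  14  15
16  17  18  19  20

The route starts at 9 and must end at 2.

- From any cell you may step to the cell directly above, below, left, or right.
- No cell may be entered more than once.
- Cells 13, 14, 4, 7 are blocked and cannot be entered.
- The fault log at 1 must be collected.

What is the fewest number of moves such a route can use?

11

Any route passes through 1 somewhere between 9 and 2. Summing Manhattan distances along the two legs (9 → 1 → 2) gives a lower bound of 4 + 1 = 5 moves.
The shortest route satisfying every rule uses 11 moves: 9 → 10 → 15 → 20 → 19 → 18 → 17 → 12 → 11 → 6 → 1 → 2.
The no-revisit rule (legs can't share cells) pushes the minimum above the 5-move bound; an exhaustive check rules out every length from 5 to 10 (on a 4-connected grid the length of any start-to-goal walk has the same parity as the Manhattan bound, so only lengths 5, 7, 9, … need checking), leaving 11 as the minimum.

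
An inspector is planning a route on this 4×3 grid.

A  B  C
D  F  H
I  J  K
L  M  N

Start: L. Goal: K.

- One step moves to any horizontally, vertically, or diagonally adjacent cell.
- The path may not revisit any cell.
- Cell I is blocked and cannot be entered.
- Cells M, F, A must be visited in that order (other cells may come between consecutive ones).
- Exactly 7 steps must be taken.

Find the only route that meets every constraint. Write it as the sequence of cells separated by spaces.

L M J F A B H K

The waypoints must appear in the order M, F, A, with no cell reused.
Route from L: right to M, 2× up (reaching F), up-left to A, right to B, down-right to H, down to K — 7 moves in all.
Check: order respected (M at step 1, F at step 3, A at step 4); 7 moves as required.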